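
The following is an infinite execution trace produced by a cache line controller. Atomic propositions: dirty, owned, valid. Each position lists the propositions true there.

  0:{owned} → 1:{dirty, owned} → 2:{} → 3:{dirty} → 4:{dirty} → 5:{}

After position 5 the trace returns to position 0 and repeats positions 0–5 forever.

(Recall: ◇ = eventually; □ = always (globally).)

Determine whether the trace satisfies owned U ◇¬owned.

Walking from position 0: ◇¬owned first holds at position 0, and owned holds at every earlier position along the way, so owned U ◇¬owned holds.

Yes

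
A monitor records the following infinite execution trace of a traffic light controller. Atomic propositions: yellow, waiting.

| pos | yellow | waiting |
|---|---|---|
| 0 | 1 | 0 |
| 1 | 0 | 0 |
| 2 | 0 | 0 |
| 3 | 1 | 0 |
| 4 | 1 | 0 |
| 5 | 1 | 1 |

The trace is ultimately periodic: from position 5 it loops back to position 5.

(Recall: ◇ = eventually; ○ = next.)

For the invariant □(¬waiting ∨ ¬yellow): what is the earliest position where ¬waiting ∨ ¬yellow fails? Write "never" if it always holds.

Check ¬waiting ∨ ¬yellow at each position in order: 0 ✓, 1 ✓, 2 ✓, 3 ✓, 4 ✓.
At position 5 the labels are {waiting, yellow}, so ¬waiting ∨ ¬yellow is false there. This is the first violation.

5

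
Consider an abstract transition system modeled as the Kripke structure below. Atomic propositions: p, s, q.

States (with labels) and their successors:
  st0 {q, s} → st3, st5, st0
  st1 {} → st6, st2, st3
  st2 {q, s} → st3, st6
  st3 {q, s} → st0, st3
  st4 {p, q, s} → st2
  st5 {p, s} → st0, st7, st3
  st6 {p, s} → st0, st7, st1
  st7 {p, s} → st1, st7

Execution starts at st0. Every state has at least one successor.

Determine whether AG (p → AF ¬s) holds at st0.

States satisfying p → AF ¬s: {st0, st1, st2, st3}.
States satisfying AG (p → AF ¬s): ∅.
st5 is reachable from st0 and violates p → AF ¬s, so AG fails at st0.
st0 ∉ Sat(AG (p → AF ¬s)).

Does not hold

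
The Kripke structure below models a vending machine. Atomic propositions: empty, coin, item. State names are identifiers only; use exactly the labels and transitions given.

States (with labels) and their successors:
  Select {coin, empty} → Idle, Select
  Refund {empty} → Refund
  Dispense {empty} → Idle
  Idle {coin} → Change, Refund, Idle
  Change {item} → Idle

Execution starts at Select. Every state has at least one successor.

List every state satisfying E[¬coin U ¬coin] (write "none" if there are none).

States satisfying ¬coin: {Refund, Dispense, Change}.
States satisfying E[¬coin U ¬coin]: {Refund, Dispense, Change}.

{Refund, Dispense, Change}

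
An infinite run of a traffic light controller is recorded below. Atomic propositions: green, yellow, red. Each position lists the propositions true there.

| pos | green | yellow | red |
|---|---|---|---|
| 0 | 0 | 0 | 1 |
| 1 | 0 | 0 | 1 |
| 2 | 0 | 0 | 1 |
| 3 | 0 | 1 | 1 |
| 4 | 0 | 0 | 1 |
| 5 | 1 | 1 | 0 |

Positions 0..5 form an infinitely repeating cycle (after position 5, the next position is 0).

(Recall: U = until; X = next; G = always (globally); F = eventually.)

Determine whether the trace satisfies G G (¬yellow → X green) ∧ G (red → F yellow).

G (¬yellow → X green) must hold at every position from 0 onward. It fails at position 0, so G G (¬yellow → X green) is false.
red → F yellow holds at every position 0..5, and those are all positions ever visited, so G (red → F yellow) holds.
Positions where red holds: 0, 1, 2, 3, 4.
Check F yellow at each: 0→ok, 1→ok, 2→ok, 3→ok, 4→ok.
At position 0: G G (¬yellow → X green) is false; G (red → F yellow) is true; so G G (¬yellow → X green) ∧ G (red → F yellow) is false.

Does not hold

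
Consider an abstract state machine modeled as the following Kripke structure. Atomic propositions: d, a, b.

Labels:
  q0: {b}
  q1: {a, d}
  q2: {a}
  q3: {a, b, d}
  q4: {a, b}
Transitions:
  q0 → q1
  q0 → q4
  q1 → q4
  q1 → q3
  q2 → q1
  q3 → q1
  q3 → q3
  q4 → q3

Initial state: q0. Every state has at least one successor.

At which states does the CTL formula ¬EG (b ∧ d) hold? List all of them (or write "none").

{q0, q1, q2, q4}

States satisfying b ∧ d: {q3}.
States satisfying EG (b ∧ d): {q3}.
States satisfying ¬EG (b ∧ d): {q0, q1, q2, q4}.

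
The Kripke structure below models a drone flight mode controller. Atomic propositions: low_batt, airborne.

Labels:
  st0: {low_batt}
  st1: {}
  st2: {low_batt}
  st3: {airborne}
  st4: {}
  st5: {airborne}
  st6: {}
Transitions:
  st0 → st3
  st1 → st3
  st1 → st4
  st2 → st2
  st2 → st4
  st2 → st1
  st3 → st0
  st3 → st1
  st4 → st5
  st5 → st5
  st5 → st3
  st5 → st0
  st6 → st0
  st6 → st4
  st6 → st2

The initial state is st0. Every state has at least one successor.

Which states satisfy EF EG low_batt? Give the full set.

{st2, st6}

States satisfying EG low_batt: {st2}.
States satisfying EF EG low_batt: {st2, st6}.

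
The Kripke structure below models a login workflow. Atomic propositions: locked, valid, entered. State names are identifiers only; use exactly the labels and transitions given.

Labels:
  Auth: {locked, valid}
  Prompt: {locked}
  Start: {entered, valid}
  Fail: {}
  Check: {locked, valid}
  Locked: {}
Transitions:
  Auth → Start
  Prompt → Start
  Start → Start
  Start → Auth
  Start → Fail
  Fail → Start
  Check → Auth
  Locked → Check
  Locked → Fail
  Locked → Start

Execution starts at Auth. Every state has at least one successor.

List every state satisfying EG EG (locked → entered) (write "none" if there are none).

States satisfying EG (locked → entered): {Start, Fail, Locked}.
States satisfying EG EG (locked → entered): {Start, Fail, Locked}.

{Start, Fail, Locked}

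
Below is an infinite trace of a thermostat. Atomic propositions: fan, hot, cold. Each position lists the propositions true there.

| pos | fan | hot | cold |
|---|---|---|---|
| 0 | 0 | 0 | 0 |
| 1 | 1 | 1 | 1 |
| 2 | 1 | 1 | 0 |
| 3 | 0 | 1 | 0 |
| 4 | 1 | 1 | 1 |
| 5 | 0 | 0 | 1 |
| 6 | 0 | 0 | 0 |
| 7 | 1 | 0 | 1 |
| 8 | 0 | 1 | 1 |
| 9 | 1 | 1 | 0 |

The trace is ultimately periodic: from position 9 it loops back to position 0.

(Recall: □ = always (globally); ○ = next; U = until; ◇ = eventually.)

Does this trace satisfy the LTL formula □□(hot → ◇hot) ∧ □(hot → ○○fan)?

Violated

□(hot → ◇hot) holds at every position 0..9, and those are all positions ever visited, so □□(hot → ◇hot) holds.
hot → ○○fan must hold at every position from 0 onward. It fails at position 1, so □(hot → ○○fan) is false.
Positions where hot holds: 1, 2, 3, 4, 8, 9.
Check ○○fan at each: 1→fails, 2→ok, 3→fails, 4→fails, 8→fails, 9→ok.
At position 0: □□(hot → ◇hot) is true; □(hot → ○○fan) is false; so □□(hot → ◇hot) ∧ □(hot → ○○fan) is false.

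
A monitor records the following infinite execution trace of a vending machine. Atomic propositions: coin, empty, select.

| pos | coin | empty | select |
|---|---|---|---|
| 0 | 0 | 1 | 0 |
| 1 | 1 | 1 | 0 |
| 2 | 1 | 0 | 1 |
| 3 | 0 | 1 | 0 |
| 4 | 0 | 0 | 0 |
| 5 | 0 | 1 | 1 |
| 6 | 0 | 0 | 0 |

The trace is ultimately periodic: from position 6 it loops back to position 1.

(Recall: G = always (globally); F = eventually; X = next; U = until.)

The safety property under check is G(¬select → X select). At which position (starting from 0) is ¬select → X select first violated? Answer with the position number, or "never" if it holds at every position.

0

At position 0 the labels are {empty} and the next position 1 has {coin, empty}, so ¬select → X select is false there. This is the first violation.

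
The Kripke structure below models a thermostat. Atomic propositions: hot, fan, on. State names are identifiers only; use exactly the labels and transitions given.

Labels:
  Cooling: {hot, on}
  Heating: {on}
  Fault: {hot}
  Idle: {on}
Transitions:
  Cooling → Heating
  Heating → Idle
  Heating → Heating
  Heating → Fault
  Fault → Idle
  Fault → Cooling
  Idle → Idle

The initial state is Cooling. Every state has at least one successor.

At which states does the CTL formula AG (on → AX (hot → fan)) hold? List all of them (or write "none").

States satisfying on → AX (hot → fan): {Cooling, Fault, Idle}.
States satisfying AG (on → AX (hot → fan)): {Idle}.

{Idle}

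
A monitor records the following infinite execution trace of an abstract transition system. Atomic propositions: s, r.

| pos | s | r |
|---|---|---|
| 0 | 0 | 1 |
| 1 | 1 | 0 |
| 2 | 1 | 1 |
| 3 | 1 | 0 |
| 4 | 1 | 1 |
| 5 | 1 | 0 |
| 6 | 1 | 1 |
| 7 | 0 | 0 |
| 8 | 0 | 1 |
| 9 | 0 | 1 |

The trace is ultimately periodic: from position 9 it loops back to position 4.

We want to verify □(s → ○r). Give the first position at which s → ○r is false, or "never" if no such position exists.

2

Check s → ○r at each position in order: 0 ✓, 1 ✓.
At position 2 the labels are {r, s} and the next position 3 has {s}, so s → ○r is false there. This is the first violation.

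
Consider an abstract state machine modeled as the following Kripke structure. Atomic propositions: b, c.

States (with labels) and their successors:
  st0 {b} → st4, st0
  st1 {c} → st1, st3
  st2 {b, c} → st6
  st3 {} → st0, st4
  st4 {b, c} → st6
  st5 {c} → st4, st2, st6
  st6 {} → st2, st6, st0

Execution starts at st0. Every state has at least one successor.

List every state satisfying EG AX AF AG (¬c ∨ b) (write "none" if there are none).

{st0, st2, st3, st4, st5, st6}

States satisfying AX AF AG (¬c ∨ b): {st0, st2, st3, st4, st5, st6}.
States satisfying EG AX AF AG (¬c ∨ b): {st0, st2, st3, st4, st5, st6}.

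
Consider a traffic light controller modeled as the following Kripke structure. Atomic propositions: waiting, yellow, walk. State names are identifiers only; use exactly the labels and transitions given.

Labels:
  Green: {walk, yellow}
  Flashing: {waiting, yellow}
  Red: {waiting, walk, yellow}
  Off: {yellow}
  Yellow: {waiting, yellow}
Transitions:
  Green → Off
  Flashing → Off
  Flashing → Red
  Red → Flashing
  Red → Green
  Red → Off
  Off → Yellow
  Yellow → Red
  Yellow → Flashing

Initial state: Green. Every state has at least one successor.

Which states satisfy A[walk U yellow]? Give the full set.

States satisfying walk: {Green, Red}.
States satisfying yellow: {Green, Flashing, Red, Off, Yellow}.
States satisfying A[walk U yellow]: {Green, Flashing, Red, Off, Yellow}.

{Green, Flashing, Red, Off, Yellow}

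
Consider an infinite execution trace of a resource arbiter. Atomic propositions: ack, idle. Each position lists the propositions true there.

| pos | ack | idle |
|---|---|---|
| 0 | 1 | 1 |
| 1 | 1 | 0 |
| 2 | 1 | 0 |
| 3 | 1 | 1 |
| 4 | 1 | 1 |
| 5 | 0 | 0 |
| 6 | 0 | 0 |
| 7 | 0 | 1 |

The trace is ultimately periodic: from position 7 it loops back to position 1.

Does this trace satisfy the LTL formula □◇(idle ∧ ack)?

Satisfied

◇(idle ∧ ack) holds at every position 0..7, and those are all positions ever visited, so □◇(idle ∧ ack) holds.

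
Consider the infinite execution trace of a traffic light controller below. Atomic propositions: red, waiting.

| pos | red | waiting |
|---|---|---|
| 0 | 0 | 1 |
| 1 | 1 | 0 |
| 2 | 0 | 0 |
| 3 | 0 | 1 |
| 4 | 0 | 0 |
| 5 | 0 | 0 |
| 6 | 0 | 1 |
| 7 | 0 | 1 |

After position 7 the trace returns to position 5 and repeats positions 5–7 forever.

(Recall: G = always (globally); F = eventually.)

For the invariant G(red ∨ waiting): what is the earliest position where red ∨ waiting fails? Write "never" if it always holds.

Check red ∨ waiting at each position in order: 0 ✓, 1 ✓.
At position 2 the labels are {}, so red ∨ waiting is false there. This is the first violation.

2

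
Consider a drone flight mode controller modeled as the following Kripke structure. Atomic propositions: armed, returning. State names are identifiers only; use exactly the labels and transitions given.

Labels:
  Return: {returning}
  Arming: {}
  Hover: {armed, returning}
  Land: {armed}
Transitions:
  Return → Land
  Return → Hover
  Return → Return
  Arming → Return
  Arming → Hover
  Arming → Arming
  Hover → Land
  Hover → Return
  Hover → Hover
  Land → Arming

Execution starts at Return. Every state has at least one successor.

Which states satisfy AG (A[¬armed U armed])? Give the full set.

none

States satisfying A[¬armed U armed]: {Hover, Land}.
States satisfying AG (A[¬armed U armed]): ∅.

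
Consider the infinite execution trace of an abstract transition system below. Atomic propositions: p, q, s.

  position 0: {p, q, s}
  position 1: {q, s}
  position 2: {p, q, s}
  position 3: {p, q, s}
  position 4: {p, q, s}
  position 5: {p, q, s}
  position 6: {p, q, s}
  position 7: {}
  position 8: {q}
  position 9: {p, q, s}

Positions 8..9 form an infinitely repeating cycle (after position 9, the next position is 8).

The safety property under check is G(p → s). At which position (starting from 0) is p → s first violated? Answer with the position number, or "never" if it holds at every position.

never

p → s holds at every position 0..9, and those are all the positions the trace ever visits, so the invariant G(p → s) is never violated.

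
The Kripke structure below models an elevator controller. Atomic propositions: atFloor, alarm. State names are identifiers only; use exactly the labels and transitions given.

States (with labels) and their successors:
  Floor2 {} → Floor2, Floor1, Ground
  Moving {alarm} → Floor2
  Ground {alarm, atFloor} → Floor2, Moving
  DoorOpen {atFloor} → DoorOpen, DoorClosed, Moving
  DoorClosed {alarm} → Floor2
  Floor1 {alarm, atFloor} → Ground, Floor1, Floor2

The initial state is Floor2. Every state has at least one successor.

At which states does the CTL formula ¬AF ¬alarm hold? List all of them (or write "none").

{Floor1}

States satisfying ¬alarm: {Floor2, DoorOpen}.
States satisfying AF ¬alarm: {Floor2, Moving, Ground, DoorOpen, DoorClosed}.
States satisfying ¬AF ¬alarm: {Floor1}.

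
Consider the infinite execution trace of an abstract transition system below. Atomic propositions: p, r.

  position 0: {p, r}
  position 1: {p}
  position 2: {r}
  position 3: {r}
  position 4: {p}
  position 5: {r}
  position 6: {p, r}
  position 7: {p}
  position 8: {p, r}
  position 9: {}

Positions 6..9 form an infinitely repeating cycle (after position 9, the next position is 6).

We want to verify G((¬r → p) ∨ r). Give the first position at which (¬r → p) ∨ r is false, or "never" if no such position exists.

9

Check (¬r → p) ∨ r at each position in order: 0 ✓, 1 ✓, 2 ✓, 3 ✓, 4 ✓, 5 ✓, 6 ✓, 7 ✓, 8 ✓.
At position 9 the labels are {}, so (¬r → p) ∨ r is false there. This is the first violation.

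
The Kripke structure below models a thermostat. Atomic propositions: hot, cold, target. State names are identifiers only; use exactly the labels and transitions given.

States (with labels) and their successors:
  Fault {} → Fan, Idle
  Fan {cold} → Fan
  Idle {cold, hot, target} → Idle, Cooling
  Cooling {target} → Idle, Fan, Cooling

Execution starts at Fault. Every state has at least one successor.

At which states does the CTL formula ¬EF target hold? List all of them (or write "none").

{Fan}

States satisfying target: {Idle, Cooling}.
States satisfying EF target: {Fault, Idle, Cooling}.
States satisfying ¬EF target: {Fan}.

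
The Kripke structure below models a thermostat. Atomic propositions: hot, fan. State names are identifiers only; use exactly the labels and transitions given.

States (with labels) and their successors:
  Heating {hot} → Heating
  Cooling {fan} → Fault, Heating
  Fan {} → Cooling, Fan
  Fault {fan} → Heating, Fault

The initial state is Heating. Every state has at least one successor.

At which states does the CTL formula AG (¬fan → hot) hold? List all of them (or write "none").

{Heating, Cooling, Fault}

States satisfying ¬fan → hot: {Heating, Cooling, Fault}.
States satisfying AG (¬fan → hot): {Heating, Cooling, Fault}.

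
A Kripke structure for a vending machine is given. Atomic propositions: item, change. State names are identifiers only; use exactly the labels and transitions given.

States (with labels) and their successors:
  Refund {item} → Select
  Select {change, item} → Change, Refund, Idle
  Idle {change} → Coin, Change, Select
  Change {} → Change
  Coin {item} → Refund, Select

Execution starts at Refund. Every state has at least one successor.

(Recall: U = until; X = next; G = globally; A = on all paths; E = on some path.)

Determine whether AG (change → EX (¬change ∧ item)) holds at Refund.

States satisfying change → EX (¬change ∧ item): {Refund, Select, Idle, Change, Coin}.
States satisfying AG (change → EX (¬change ∧ item)): {Refund, Select, Idle, Change, Coin}.
Every state reachable from Refund satisfies change → EX (¬change ∧ item).
Refund ∈ Sat(AG (change → EX (¬change ∧ item))).

Holds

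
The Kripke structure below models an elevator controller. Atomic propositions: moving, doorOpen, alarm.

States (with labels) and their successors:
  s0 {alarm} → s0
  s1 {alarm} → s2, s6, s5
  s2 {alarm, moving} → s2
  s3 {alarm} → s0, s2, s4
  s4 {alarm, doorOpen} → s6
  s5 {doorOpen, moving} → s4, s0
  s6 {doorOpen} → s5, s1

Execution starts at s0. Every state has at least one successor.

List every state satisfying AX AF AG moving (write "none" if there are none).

States satisfying AF AG moving: {s2}.
States satisfying AX AF AG moving: {s2}.

{s2}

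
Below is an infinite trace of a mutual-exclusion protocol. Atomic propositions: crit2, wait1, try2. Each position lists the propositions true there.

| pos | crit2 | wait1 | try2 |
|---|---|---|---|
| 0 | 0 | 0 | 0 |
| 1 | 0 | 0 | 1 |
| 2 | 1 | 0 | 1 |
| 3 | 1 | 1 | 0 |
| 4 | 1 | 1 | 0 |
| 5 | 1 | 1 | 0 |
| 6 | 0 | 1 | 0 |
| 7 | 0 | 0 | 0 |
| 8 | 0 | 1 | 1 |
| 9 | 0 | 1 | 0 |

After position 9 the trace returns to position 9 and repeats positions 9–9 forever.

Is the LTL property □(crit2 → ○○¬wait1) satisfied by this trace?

crit2 → ○○¬wait1 must hold at every position from 0 onward. It fails at position 2, so □(crit2 → ○○¬wait1) is false.
Positions where crit2 holds: 2, 3, 4, 5.
Check ○○¬wait1 at each: 2→fails, 3→fails, 4→fails, 5→ok.

Does not hold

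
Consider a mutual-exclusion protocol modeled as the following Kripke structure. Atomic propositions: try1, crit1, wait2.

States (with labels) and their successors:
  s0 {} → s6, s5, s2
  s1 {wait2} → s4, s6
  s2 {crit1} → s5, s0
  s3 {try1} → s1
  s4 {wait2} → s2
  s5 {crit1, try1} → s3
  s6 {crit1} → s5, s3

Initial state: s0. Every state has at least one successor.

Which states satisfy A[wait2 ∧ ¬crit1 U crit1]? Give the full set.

{s1, s2, s4, s5, s6}

States satisfying wait2 ∧ ¬crit1: {s1, s4}.
States satisfying crit1: {s2, s5, s6}.
States satisfying A[wait2 ∧ ¬crit1 U crit1]: {s1, s2, s4, s5, s6}.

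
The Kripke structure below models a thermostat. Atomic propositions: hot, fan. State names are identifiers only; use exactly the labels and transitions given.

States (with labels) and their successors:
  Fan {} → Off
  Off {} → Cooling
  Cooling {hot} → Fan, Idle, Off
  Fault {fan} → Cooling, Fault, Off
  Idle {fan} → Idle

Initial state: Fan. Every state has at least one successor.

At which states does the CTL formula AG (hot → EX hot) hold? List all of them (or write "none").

{Idle}

States satisfying hot → EX hot: {Fan, Off, Fault, Idle}.
States satisfying AG (hot → EX hot): {Idle}.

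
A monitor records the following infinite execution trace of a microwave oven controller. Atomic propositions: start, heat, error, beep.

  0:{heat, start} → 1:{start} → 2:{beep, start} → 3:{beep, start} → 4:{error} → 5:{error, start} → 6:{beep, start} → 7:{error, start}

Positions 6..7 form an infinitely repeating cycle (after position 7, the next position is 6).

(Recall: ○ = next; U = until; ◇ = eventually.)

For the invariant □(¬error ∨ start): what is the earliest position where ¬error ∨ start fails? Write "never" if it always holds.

Check ¬error ∨ start at each position in order: 0 ✓, 1 ✓, 2 ✓, 3 ✓.
At position 4 the labels are {error}, so ¬error ∨ start is false there. This is the first violation.

4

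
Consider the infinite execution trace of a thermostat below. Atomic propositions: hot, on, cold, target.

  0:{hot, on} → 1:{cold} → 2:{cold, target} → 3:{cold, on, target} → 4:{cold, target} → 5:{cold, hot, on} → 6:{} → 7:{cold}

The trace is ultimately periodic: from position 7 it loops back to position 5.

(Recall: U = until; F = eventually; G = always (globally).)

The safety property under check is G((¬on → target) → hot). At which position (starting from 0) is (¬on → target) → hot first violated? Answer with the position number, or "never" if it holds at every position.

Check (¬on → target) → hot at each position in order: 0 ✓, 1 ✓.
At position 2 the labels are {cold, target}, so (¬on → target) → hot is false there. This is the first violation.

2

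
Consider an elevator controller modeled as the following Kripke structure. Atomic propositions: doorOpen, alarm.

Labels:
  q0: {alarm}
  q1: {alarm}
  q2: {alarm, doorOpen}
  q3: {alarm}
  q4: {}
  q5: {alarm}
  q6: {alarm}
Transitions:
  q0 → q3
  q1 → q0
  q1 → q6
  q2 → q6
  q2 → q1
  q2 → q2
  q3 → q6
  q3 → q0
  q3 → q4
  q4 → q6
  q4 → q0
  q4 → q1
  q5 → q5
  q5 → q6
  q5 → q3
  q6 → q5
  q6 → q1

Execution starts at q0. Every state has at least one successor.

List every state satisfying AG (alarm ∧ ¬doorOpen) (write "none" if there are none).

none

States satisfying alarm ∧ ¬doorOpen: {q0, q1, q3, q5, q6}.
States satisfying AG (alarm ∧ ¬doorOpen): ∅.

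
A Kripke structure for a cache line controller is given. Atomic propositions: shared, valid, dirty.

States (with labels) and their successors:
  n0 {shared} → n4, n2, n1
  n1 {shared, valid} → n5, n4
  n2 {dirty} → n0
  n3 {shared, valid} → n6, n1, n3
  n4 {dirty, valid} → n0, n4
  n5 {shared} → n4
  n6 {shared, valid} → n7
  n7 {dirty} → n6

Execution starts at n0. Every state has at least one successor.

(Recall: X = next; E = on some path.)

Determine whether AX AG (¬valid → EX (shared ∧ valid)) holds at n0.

No

States satisfying AG (¬valid → EX (shared ∧ valid)): {n6, n7}.
States satisfying AX AG (¬valid → EX (shared ∧ valid)): {n6, n7}.
n0 ∉ Sat(AX AG (¬valid → EX (shared ∧ valid))).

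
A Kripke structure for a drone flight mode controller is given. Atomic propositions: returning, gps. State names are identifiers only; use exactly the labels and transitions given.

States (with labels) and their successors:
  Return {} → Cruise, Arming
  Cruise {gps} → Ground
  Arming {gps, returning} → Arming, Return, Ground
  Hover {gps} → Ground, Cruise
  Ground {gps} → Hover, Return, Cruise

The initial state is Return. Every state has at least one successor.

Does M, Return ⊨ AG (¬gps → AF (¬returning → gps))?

Yes

States satisfying ¬gps → AF (¬returning → gps): {Return, Cruise, Arming, Hover, Ground}.
States satisfying AG (¬gps → AF (¬returning → gps)): {Return, Cruise, Arming, Hover, Ground}.
Every state reachable from Return satisfies ¬gps → AF (¬returning → gps).
Return ∈ Sat(AG (¬gps → AF (¬returning → gps))).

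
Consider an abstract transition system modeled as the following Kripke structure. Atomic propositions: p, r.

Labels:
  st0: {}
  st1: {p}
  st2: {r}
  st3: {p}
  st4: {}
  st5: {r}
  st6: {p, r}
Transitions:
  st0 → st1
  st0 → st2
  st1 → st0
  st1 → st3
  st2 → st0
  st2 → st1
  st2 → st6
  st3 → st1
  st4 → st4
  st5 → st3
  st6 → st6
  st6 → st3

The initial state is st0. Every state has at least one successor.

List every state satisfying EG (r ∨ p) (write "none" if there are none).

States satisfying r ∨ p: {st1, st2, st3, st5, st6}.
States satisfying EG (r ∨ p): {st1, st2, st3, st5, st6}.

{st1, st2, st3, st5, st6}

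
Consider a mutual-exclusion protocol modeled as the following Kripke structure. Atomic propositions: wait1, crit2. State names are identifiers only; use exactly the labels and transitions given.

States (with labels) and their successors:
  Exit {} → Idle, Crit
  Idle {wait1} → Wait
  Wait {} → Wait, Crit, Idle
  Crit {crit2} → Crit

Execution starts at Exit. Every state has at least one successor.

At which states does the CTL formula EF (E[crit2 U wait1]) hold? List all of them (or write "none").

{Exit, Idle, Wait}

States satisfying E[crit2 U wait1]: {Idle}.
States satisfying EF (E[crit2 U wait1]): {Exit, Idle, Wait}.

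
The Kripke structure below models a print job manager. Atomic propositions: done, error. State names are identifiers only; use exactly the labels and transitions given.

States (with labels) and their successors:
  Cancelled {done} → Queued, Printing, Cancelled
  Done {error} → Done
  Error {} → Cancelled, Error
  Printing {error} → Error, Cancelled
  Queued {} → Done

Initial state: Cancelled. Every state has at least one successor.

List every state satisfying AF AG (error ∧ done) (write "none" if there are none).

none

States satisfying AG (error ∧ done): ∅.
States satisfying AF AG (error ∧ done): ∅.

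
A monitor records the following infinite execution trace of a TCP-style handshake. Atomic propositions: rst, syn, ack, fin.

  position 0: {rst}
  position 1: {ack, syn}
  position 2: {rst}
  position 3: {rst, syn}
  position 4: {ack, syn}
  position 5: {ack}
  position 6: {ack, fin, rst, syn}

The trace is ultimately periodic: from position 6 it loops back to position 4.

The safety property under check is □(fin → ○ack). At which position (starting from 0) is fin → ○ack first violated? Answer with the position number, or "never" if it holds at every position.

fin → ○ack holds at every position 0..6, and those are all the positions the trace ever visits, so the invariant □(fin → ○ack) is never violated.

never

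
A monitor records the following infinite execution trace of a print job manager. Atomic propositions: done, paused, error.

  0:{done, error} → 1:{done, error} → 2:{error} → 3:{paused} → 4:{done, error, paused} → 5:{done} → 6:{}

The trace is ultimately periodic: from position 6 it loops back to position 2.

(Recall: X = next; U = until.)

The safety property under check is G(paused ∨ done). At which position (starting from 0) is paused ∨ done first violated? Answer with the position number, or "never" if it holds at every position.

2

Check paused ∨ done at each position in order: 0 ✓, 1 ✓.
At position 2 the labels are {error}, so paused ∨ done is false there. This is the first violation.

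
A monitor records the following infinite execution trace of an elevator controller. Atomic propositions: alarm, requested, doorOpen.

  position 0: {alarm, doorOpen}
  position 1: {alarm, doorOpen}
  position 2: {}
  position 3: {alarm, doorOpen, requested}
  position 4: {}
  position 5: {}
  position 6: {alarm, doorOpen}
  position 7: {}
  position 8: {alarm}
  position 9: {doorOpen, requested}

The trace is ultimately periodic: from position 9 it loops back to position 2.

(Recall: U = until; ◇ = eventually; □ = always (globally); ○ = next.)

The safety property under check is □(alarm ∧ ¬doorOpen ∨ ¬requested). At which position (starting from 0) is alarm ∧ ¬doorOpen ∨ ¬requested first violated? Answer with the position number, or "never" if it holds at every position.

Check alarm ∧ ¬doorOpen ∨ ¬requested at each position in order: 0 ✓, 1 ✓, 2 ✓.
At position 3 the labels are {alarm, doorOpen, requested}, so alarm ∧ ¬doorOpen ∨ ¬requested is false there. This is the first violation.

3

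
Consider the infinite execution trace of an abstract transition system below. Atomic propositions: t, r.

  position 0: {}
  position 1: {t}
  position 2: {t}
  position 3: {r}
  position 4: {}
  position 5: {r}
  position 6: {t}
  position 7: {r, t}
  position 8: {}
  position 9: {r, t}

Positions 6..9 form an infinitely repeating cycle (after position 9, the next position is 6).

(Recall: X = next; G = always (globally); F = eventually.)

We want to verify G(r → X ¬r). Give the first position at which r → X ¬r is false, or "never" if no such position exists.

never

r → X ¬r holds at every position 0..9, and those are all the positions the trace ever visits, so the invariant G(r → X ¬r) is never violated.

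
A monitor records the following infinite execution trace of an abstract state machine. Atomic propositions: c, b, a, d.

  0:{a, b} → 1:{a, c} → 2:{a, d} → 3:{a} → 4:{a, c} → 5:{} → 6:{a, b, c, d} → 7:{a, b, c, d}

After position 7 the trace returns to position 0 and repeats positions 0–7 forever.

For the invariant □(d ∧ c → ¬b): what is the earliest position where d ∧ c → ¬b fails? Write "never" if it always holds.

Check d ∧ c → ¬b at each position in order: 0 ✓, 1 ✓, 2 ✓, 3 ✓, 4 ✓, 5 ✓.
At position 6 the labels are {a, b, c, d}, so d ∧ c → ¬b is false there. This is the first violation.

6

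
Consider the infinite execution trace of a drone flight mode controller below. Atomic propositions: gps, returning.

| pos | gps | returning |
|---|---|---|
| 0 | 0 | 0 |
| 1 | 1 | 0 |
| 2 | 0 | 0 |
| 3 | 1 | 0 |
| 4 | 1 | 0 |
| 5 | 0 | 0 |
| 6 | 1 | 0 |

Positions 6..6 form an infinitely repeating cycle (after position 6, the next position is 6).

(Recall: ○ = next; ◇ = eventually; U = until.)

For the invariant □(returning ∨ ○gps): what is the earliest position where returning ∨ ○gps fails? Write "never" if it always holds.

Check returning ∨ ○gps at each position in order: 0 ✓.
At position 1 the labels are {gps} and the next position 2 has {}, so returning ∨ ○gps is false there. This is the first violation.

1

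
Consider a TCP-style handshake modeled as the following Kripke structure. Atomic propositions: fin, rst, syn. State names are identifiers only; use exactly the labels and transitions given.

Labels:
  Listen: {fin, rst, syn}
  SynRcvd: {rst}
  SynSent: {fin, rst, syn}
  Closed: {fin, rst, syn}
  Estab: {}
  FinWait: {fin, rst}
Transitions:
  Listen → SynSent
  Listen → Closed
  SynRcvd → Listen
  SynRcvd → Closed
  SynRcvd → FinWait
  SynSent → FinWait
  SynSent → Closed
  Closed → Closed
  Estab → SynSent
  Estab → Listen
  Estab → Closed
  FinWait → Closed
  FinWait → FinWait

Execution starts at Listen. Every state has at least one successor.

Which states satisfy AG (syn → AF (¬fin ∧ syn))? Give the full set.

none

States satisfying syn → AF (¬fin ∧ syn): {SynRcvd, Estab, FinWait}.
States satisfying AG (syn → AF (¬fin ∧ syn)): ∅.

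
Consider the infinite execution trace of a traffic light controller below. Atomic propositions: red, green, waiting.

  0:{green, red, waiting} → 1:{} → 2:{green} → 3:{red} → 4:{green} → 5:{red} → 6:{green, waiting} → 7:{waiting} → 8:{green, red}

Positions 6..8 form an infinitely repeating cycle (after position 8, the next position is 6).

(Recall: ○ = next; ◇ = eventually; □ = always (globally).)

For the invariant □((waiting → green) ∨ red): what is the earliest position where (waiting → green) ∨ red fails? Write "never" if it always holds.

Check (waiting → green) ∨ red at each position in order: 0 ✓, 1 ✓, 2 ✓, 3 ✓, 4 ✓, 5 ✓, 6 ✓.
At position 7 the labels are {waiting}, so (waiting → green) ∨ red is false there. This is the first violation.

7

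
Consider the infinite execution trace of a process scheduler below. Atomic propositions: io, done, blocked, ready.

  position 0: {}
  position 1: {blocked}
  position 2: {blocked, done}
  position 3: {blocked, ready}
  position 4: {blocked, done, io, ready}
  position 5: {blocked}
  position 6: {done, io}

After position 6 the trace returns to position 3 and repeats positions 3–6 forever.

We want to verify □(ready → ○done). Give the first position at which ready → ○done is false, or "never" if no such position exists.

4

Check ready → ○done at each position in order: 0 ✓, 1 ✓, 2 ✓, 3 ✓.
At position 4 the labels are {blocked, done, io, ready} and the next position 5 has {blocked}, so ready → ○done is false there. This is the first violation.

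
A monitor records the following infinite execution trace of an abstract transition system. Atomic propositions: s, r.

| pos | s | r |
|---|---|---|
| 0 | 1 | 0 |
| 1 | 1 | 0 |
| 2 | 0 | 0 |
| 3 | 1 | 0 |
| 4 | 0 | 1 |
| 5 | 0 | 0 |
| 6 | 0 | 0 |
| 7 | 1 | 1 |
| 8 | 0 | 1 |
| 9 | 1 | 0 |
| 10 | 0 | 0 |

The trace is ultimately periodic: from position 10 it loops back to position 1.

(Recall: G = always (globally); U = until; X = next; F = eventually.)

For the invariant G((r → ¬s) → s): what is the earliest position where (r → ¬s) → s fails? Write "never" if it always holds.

2

Check (r → ¬s) → s at each position in order: 0 ✓, 1 ✓.
At position 2 the labels are {}, so (r → ¬s) → s is false there. This is the first violation.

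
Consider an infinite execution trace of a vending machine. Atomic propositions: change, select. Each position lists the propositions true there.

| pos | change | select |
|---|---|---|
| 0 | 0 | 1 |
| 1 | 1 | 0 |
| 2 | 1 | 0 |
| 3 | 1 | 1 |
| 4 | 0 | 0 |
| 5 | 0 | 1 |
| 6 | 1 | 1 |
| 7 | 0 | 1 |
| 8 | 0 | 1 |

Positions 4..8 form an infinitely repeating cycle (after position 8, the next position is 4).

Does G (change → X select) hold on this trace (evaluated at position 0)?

change → X select must hold at every position from 0 onward. It fails at position 1, so G (change → X select) is false.
Positions where change holds: 1, 2, 3, 6.
Check X select at each: 1→fails, 2→ok, 3→fails, 6→ok.

No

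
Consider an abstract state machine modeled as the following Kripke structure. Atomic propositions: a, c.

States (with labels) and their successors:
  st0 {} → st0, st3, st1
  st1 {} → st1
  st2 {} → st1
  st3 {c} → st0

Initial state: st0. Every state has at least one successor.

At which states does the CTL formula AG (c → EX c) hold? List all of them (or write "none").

{st1, st2}

States satisfying c → EX c: {st0, st1, st2}.
States satisfying AG (c → EX c): {st1, st2}.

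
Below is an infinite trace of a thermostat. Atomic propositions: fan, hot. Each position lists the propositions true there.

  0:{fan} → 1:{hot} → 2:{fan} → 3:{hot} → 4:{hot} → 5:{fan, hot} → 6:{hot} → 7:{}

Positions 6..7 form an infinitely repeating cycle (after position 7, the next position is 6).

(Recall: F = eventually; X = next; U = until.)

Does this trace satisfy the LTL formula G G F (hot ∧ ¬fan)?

G F (hot ∧ ¬fan) holds at every position 0..7, and those are all positions ever visited, so G G F (hot ∧ ¬fan) holds.

Holds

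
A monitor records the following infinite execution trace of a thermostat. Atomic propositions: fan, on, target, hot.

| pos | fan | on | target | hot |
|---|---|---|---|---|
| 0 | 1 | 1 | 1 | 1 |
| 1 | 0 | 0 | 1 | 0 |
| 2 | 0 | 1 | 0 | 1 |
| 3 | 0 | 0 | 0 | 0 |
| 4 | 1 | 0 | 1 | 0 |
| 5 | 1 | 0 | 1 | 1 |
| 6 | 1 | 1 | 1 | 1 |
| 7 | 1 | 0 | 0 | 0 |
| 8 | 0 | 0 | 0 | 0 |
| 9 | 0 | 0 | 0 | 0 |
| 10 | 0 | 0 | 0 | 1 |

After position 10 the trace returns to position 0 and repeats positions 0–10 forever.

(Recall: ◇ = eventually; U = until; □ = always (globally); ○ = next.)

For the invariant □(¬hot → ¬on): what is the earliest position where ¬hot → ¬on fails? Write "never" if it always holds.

¬hot → ¬on holds at every position 0..10, and those are all the positions the trace ever visits, so the invariant □(¬hot → ¬on) is never violated.

never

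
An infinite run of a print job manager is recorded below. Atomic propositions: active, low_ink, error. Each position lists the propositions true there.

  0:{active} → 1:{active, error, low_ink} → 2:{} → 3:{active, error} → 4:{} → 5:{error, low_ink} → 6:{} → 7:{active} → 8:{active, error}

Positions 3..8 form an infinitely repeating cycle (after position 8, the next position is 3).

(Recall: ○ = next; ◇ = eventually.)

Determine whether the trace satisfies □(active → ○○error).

active → ○○error must hold at every position from 0 onward. It fails at position 0, so □(active → ○○error) is false.
Positions where active holds: 0, 1, 3, 7, 8.
Check ○○error at each: 0→fails, 1→ok, 3→ok, 7→ok, 8→fails.

Does not hold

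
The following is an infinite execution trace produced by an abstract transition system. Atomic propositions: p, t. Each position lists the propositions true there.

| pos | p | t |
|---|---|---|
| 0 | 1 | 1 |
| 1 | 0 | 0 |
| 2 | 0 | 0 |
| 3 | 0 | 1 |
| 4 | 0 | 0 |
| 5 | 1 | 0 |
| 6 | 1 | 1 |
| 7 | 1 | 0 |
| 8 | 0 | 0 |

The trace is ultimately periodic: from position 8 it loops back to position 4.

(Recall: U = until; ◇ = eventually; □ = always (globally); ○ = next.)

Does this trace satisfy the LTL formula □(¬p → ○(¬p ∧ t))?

¬p → ○(¬p ∧ t) must hold at every position from 0 onward. It fails at position 1, so □(¬p → ○(¬p ∧ t)) is false.
Positions where ¬p holds: 1, 2, 3, 4, 8.
Check ○(¬p ∧ t) at each: 1→fails, 2→ok, 3→fails, 4→fails, 8→fails.

No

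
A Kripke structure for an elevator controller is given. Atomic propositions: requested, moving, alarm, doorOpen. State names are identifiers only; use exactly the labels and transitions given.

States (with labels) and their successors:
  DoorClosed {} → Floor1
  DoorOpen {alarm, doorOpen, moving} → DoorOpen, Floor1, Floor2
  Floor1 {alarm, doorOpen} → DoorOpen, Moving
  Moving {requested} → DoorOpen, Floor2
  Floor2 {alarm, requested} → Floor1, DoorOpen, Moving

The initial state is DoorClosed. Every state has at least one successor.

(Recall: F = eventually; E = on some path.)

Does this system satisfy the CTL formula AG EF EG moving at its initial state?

Satisfied

States satisfying EF EG moving: {DoorClosed, DoorOpen, Floor1, Moving, Floor2}.
States satisfying AG EF EG moving: {DoorClosed, DoorOpen, Floor1, Moving, Floor2}.
Every state reachable from DoorClosed satisfies EF EG moving.
DoorClosed ∈ Sat(AG EF EG moving).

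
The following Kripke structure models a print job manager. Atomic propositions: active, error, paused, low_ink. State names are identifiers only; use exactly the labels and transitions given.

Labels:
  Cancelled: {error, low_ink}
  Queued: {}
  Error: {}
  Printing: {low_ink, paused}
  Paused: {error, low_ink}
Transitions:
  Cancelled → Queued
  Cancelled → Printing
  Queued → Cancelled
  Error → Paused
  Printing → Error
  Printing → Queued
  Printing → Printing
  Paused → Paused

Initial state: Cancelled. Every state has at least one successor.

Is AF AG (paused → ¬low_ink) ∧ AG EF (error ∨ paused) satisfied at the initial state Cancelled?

No

States satisfying AG (paused → ¬low_ink): {Error, Paused}.
States satisfying AF AG (paused → ¬low_ink): {Error, Paused}.
States satisfying EF (error ∨ paused): {Cancelled, Queued, Error, Printing, Paused}.
States satisfying AG EF (error ∨ paused): {Cancelled, Queued, Error, Printing, Paused}.
States satisfying AF AG (paused → ¬low_ink) ∧ AG EF (error ∨ paused): {Error, Paused}.
Cancelled ∉ Sat(AF AG (paused → ¬low_ink) ∧ AG EF (error ∨ paused)).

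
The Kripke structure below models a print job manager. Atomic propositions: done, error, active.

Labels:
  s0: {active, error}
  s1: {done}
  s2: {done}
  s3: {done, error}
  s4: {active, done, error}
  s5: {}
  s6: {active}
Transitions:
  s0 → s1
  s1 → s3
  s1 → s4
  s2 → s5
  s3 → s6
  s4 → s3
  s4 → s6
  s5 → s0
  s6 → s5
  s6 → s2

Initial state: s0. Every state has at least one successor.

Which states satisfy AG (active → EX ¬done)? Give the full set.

none

States satisfying active → EX ¬done: {s1, s2, s3, s4, s5, s6}.
States satisfying AG (active → EX ¬done): ∅.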